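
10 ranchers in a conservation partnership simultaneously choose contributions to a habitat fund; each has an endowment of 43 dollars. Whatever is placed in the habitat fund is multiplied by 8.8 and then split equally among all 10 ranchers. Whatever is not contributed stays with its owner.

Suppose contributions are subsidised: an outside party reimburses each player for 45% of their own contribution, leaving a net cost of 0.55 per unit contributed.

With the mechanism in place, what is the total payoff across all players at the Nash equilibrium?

3977.50 dollars

With the mechanism, a contributed unit returns (8.8/10) / 0.55 = 1.6000 per unit of net cost to the contributor — now above 1 — so contributing fully is weakly dominant for every player.
At the Nash equilibrium everyone contributes 43. Group total payoff = 10 × (43 × 0.45 + 8.8 × 43) = 3977.50.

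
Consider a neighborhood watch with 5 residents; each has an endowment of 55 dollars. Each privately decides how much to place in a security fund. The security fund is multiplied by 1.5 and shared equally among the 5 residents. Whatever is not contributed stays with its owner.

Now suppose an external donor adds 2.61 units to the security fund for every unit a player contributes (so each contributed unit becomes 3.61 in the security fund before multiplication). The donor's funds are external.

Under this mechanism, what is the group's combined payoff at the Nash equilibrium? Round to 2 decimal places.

The effective private return per unit is now 1.5 × 3.61 / 5 = 1.0830 > 1, so every player's dominant strategy flips to full contribution.
At the Nash equilibrium everyone contributes 55. Group total payoff = 1.5 × 3.61 × 275 = 1489.13.

1489.13 dollars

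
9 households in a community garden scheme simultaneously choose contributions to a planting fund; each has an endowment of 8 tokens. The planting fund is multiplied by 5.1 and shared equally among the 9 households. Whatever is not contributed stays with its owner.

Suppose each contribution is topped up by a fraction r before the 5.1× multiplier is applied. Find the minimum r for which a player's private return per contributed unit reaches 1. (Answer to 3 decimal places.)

With matching at rate r, one contributed unit becomes (1 + r) in the planting fund and returns 5.1 × (1 + r) / 9 to the contributor.
Setting this equal to 1: 1 + r = 9/5.1 = 1.7647.
So the minimum matching rate is r = 1.7647 − 1 = 0.765.

0.765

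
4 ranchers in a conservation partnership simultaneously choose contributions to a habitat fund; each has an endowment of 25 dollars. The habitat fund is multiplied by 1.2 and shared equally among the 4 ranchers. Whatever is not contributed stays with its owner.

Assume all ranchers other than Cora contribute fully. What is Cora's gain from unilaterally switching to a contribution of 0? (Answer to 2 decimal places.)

17.50 dollars

Switching from a contribution of 25 to 0 lets Cora keep an extra 25 dollars, but lowers the habitat fund by 25, which costs Cora their own share of that drop: 1.2/4 × 25 = 7.50.
Net gain = 25 − 7.50 = 17.50. The private return per contributed unit (0.3000) is below 1, so free-riding is indeed the best response regardless of what the others do.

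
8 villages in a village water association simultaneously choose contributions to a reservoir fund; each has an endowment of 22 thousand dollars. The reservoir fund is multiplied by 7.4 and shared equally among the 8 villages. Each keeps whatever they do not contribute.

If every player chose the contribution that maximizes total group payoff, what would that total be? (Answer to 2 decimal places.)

Each contributed unit returns 7.400 to the group as a whole (0.9250 to each of 8 players), which exceeds 1, so the social optimum is full contribution: group total = 7.400 × 176 = 1302.40.

1302.40 thousand dollars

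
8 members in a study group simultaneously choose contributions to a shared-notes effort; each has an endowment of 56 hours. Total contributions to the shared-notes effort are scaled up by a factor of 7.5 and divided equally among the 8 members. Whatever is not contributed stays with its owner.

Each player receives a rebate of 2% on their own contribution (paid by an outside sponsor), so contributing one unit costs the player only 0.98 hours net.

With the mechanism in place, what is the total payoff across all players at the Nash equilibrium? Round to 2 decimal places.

Even with the mechanism, each unit contributed returns only (7.5/8) / 0.98 = 0.9566 per unit of net cost, so contributing nothing is still dominant.
Everyone keeps their endowment and the group total is 8 × 56 = 448.

448.00 hours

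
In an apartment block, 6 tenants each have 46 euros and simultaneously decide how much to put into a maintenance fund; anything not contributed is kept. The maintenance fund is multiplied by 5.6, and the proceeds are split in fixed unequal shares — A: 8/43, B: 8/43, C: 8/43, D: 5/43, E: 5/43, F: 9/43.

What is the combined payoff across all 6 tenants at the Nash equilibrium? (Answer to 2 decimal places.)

A player with share s gets back 5.6·s per unit contributed, so full contribution is dominant for anyone with s > 1/5.6 = 0.1786 and zero contribution is dominant for anyone below.
A, B, C and F clear that bar, contributing 46 each; the remaining 2 contribute 0. Total contributed: 184.
The maintenance fund pays out 5.6 × 184 = 1030.40 in total (split across the unequal shares, but the aggregate is all that matters for the group sum).
The 2 free-riders keep 46 each, adding 92. Group total = 92 + 1030.40 = 1122.40.

1122.40 euros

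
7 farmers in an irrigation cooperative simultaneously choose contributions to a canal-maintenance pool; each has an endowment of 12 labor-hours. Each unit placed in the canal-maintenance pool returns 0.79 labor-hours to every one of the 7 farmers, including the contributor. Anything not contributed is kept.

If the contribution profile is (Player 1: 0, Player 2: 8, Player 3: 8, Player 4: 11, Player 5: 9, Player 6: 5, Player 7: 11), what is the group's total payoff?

319.56 labor-hours

Total contributed: 0 + 8 + 8 + 11 + 9 + 5 + 11 = 52; total kept: 7 × 12 − 52 = 32.
The canal-maintenance pool pays out 0.79 × 7 × 52 = 287.56 in aggregate.
Group total = 32 + 287.56 = 319.56.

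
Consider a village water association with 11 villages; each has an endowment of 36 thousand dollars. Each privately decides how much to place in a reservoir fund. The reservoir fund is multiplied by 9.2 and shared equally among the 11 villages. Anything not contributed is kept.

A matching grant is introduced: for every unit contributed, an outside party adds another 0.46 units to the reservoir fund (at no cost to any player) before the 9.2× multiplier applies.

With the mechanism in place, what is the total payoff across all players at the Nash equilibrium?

Under the mechanism each unit contributed yields 9.2 × 1.46 / 11 = 1.2211 back to its contributor per unit of net cost, which exceeds 1, making full contribution the dominant choice for everyone.
At the Nash equilibrium everyone contributes 36. Group total payoff = 9.2 × 1.46 × 396 = 5319.07.

5319.07 thousand dollars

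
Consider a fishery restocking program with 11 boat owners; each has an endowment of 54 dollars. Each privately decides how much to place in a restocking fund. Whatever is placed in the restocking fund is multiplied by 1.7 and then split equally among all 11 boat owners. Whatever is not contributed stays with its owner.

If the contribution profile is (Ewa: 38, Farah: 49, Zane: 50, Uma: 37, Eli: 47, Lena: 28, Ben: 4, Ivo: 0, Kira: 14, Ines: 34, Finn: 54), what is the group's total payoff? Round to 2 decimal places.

842.50 dollars

Total contributed: 38 + 49 + 50 + 37 + 47 + 28 + 4 + 0 + 14 + 34 + 54 = 355; total kept: 11 × 54 − 355 = 239.
The restocking fund pays out 1.7 × 355 = 603.50 in aggregate.
Group total = 239 + 603.50 = 842.50.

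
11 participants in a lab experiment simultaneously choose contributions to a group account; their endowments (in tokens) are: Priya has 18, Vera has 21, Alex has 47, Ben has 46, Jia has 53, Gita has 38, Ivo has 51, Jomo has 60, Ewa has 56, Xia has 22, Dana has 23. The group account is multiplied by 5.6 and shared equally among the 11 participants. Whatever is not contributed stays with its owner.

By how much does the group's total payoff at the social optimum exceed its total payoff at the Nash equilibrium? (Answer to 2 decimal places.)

2001.00 tokens

The private return per contributed unit is 5.6/11 = 0.5091 < 1 for every player regardless of endowment, so the Nash equilibrium is zero contribution and the group total is Σ E_j = 18 + 21 + 47 + 46 + 53 + 38 + 51 + 60 + 56 + 22 + 23 = 435.
Each contributed unit returns 5.600 to the group, so the social optimum is full contribution by everyone: group total = 5.600 × 435 = 2436.00.
Efficiency loss = (5.600 − 1) × 435 = 2001.00.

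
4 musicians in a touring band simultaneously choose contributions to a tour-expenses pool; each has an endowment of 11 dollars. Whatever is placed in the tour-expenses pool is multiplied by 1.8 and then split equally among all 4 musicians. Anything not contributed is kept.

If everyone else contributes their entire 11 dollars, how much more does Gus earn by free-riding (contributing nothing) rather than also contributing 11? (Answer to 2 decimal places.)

6.05 dollars

Switching from a contribution of 11 to 0 lets Gus keep an extra 11 dollars, but lowers the tour-expenses pool by 11, which costs Gus their own share of that drop: 1.8/4 × 11 = 4.95.
Net gain = 11 − 4.95 = 6.05. The private return per contributed unit (0.4500) is below 1, so free-riding is indeed the best response regardless of what the others do.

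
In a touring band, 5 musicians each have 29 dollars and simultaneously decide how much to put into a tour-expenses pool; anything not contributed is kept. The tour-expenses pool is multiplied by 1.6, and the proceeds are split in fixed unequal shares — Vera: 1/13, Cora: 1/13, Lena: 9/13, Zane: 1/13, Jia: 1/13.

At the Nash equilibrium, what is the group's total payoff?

Player j's private return per contributed unit is 1.6 × (j's share). Contributing is weakly dominant for j when that share is at least 1/1.6 = 0.6250, and contributing 0 is dominant otherwise.
The only share above 0.6250 is Lena's 9/13, contributing 29; the remaining 4 contribute 0. Total contributed: 29.
The tour-expenses pool pays out 1.6 × 29 = 46.40 in total (split across the unequal shares, but the aggregate is all that matters for the group sum).
The 4 free-riders keep 29 each, adding 116. Group total = 116 + 46.40 = 162.40.

162.40 dollars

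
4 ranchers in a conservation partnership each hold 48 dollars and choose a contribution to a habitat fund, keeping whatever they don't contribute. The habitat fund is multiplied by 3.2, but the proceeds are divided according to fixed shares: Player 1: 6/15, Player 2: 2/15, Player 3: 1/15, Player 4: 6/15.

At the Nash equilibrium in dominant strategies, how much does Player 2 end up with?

88.96 dollars

Each unit j contributes comes back to j as 3.2 × (j's share), so j prefers to contribute only if that share exceeds 1/3.2 = 0.3125; otherwise keeping the unit dominates.
Player 1 and Player 4 clear that bar, contributing 48 each; the remaining 2 contribute 0. Total contributed: 96.
Player 2 keeps 48 and receives 3.2 × 96 × 2/15 = 40.96 from the habitat fund, for a payoff of 88.96.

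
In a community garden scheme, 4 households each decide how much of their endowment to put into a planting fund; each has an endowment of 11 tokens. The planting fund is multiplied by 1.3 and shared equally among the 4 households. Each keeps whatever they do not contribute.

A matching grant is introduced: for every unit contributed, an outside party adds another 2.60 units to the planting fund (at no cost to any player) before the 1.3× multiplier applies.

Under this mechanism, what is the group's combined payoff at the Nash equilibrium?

205.92 tokens

Under the mechanism each unit contributed yields 1.3 × 3.60 / 4 = 1.1700 back to its contributor per unit of net cost, which exceeds 1, making full contribution the dominant choice for everyone.
So the Nash equilibrium is full contribution by all 4; the group earns 1.3 × 3.60 × 44 = 205.92.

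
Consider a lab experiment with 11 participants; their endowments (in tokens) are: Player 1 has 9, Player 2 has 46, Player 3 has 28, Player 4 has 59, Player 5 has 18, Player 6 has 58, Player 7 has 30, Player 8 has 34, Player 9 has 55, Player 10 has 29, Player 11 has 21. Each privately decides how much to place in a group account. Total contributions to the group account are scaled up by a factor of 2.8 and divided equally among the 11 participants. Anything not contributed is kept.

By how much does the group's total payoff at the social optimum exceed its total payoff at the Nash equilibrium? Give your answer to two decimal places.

The private return per contributed unit is 2.8/11 = 0.2545 < 1 for every player regardless of endowment, so the Nash equilibrium is zero contribution and the group total is Σ E_j = 9 + 46 + 28 + 59 + 18 + 58 + 30 + 34 + 55 + 29 + 21 = 387.
Each contributed unit returns 2.800 to the group, so the social optimum is full contribution by everyone: group total = 2.800 × 387 = 1083.60.
Efficiency loss = (2.800 − 1) × 387 = 696.60.

696.60 tokens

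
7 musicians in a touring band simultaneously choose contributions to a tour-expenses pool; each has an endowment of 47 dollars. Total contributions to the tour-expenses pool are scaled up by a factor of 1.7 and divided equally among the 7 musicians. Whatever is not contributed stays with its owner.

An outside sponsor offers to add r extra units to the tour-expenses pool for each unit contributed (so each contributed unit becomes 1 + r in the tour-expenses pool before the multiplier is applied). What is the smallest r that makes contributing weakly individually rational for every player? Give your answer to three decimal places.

3.118

With matching at rate r, one contributed unit becomes (1 + r) in the tour-expenses pool and returns 1.7 × (1 + r) / 7 to the contributor.
Setting this equal to 1: 1 + r = 7/1.7 = 4.1176.
So the minimum matching rate is r = 4.1176 − 1 = 3.118.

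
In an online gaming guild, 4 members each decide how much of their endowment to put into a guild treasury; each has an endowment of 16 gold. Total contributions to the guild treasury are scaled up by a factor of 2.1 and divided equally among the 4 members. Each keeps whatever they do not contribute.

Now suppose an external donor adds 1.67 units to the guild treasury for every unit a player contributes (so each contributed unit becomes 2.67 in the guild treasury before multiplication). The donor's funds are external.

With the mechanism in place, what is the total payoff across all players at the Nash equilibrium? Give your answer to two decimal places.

358.85 gold

The effective private return per unit is now 2.1 × 2.67 / 4 = 1.4018 > 1, so every player's dominant strategy flips to full contribution.
At the Nash equilibrium everyone contributes 16. Group total payoff = 2.1 × 2.67 × 64 = 358.85.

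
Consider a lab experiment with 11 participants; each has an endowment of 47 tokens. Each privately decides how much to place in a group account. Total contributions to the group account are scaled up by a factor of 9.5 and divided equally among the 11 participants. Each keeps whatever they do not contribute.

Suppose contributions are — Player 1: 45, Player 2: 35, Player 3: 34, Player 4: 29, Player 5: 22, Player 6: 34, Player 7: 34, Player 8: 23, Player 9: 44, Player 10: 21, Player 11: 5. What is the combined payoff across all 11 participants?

3288.00 tokens

Total contributed: 45 + 35 + 34 + 29 + 22 + 34 + 34 + 23 + 44 + 21 + 5 = 326; total kept: 11 × 47 − 326 = 191.
The group account pays out 9.5 × 326 = 3097.00 in aggregate.
Group total = 191 + 3097.00 = 3288.00.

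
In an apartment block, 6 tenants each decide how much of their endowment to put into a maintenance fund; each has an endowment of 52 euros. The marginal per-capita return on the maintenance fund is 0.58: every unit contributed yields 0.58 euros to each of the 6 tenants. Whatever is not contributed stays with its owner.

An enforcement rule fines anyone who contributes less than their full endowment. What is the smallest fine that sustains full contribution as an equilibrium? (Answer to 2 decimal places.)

Given the others contribute fully, the best deviation is to contribute 0 (any partial contribution still incurs the fine and gives up units whose private return 0.58 is below 1).
Deviating from 52 to 0 saves 52 euros but forfeits the deviator's share of the drop in the maintenance fund: 0.58 × 52 = 30.16.
So the deviation gain is 52 − 30.16 = 21.84, and the fine must be at least 21.84 euros to wipe it out.

21.84 euros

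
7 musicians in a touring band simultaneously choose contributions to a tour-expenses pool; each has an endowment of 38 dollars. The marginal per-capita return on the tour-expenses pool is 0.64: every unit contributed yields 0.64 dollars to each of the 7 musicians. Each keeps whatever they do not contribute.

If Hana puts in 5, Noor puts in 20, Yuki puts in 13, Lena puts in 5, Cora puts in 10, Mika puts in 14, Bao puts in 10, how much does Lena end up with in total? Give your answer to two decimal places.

Total contributed: 5 + 20 + 13 + 5 + 10 + 14 + 10 = 77.
Each receives 0.64 × 77 = 49.28 from the tour-expenses pool.
Lena keeps 38 − 5 = 33, so Lena's payoff is 33 + 49.28 = 82.28.

82.28 dollars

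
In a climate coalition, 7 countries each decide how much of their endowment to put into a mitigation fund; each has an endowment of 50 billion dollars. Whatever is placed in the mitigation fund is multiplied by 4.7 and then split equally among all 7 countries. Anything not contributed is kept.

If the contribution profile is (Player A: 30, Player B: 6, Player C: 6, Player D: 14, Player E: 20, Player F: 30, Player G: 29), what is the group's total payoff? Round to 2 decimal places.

849.50 billion dollars

Total contributed: 30 + 6 + 6 + 14 + 20 + 30 + 29 = 135; total kept: 7 × 50 − 135 = 215.
The mitigation fund pays out 4.7 × 135 = 634.50 in aggregate.
Group total = 215 + 634.50 = 849.50.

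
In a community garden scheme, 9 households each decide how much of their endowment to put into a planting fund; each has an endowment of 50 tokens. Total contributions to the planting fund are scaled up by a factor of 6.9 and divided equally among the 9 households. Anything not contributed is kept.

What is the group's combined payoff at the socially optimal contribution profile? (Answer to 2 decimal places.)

3105.00 tokens

Each contributed unit returns 6.900 to the group as a whole (0.7667 to each of 9 players), which exceeds 1, so the social optimum is full contribution: group total = 6.900 × 450 = 3105.00.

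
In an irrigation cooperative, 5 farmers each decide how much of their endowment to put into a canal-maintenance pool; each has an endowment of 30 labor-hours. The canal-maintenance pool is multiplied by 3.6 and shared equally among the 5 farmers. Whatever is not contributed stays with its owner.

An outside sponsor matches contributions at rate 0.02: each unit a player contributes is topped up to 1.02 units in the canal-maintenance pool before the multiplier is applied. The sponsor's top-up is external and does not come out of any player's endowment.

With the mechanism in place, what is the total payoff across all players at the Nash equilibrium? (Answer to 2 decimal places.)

150.00 labor-hours

The effective private return is 3.6 × 1.02 / 5 = 0.7344, which is still under 1, so the mechanism doesn't change anyone's dominant strategy: zero contribution.
Everyone keeps their endowment and the group total is 5 × 30 = 150.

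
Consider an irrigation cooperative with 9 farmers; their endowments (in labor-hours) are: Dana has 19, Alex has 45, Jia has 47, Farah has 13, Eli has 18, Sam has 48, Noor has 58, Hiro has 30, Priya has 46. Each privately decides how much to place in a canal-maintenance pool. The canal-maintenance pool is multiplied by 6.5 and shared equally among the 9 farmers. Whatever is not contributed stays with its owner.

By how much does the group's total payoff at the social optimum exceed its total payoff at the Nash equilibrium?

1782.00 labor-hours

The private return per contributed unit is 6.5/9 = 0.7222 < 1 for every player regardless of endowment, so the Nash equilibrium is zero contribution and the group total is Σ E_j = 19 + 45 + 47 + 13 + 18 + 48 + 58 + 30 + 46 = 324.
Each contributed unit returns 6.500 to the group, so the social optimum is full contribution by everyone: group total = 6.500 × 324 = 2106.00.
Efficiency loss = (6.500 − 1) × 324 = 1782.00.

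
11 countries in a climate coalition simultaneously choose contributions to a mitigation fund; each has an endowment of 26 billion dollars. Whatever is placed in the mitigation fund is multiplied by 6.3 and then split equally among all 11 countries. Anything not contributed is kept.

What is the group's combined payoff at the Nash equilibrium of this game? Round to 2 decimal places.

286.00 billion dollars

Each contributed unit returns 6.3/11 = 0.5727 to its contributor — below 1 — so contributing 0 is dominant for every player. At the Nash equilibrium everyone keeps their 26, and the group total is 11 × 26 = 286.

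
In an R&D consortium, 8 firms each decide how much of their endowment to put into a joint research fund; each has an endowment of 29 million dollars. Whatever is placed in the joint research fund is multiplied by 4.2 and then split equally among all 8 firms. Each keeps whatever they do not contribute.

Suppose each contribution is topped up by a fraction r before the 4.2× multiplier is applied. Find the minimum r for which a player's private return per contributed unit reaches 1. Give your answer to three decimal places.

0.905

With matching at rate r, one contributed unit becomes (1 + r) in the joint research fund and returns 4.2 × (1 + r) / 8 to the contributor.
Setting this equal to 1: 1 + r = 8/4.2 = 1.9048.
So the minimum matching rate is r = 1.9048 − 1 = 0.905.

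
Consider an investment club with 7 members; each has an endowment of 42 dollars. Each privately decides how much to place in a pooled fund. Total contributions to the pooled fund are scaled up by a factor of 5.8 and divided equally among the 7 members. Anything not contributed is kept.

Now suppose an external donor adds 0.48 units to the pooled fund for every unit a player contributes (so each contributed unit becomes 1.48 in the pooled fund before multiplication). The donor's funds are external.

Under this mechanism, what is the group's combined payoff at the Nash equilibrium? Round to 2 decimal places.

2523.70 dollars

The effective private return per unit is now 5.8 × 1.48 / 7 = 1.2263 > 1, so every player's dominant strategy flips to full contribution.
So the Nash equilibrium is full contribution by all 7; the group earns 5.8 × 1.48 × 294 = 2523.70.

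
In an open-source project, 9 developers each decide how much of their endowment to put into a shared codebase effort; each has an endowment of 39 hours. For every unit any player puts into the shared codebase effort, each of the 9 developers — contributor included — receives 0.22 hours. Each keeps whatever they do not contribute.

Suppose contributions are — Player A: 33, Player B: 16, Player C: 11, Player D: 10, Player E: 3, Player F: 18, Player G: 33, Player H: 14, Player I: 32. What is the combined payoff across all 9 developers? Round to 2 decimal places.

517.60 hours

Total contributed: 33 + 16 + 11 + 10 + 3 + 18 + 33 + 14 + 32 = 170; total kept: 9 × 39 − 170 = 181.
The shared codebase effort pays out 0.22 × 9 × 170 = 336.60 in aggregate.
Group total = 181 + 336.60 = 517.60.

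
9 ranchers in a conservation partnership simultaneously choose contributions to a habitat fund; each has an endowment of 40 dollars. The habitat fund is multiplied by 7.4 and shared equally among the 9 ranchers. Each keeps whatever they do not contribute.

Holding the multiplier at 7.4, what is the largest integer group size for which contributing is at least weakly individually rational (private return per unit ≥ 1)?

Private return per unit is 7.4/(group size), which is ≥ 1 whenever the group size is ≤ 7.4.
The largest such integer is 7.

7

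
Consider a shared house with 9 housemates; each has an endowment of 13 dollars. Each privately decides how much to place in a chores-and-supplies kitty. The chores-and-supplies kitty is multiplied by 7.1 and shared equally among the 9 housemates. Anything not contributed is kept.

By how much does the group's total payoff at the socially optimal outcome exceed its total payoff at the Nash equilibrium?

Each contributed unit returns 7.1/9 = 0.7889 to its contributor — below 1 — so contributing 0 is dominant for every player. At the Nash equilibrium everyone keeps their 13, and the group total is 9 × 13 = 117.
Each contributed unit returns 7.100 to the group as a whole (0.7889 to each of 9 players), which exceeds 1, so the social optimum is full contribution: group total = 7.100 × 117 = 830.70.
Efficiency loss = 830.70 − 117 = 713.70.

713.70 dollars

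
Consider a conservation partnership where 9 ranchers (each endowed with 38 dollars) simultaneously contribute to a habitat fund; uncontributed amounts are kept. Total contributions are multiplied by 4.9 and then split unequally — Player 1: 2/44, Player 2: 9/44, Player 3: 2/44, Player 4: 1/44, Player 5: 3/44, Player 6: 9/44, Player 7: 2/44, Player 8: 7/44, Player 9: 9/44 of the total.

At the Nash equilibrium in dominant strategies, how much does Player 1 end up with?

For player j, contributing a unit is worthwhile iff 4.9 × (j's share) ≥ 1, i.e. iff j's share is at least 0.2041.
Player 2, Player 6 and Player 9 clear that bar, contributing 38 each; the remaining 6 contribute 0. Total contributed: 114.
Player 1 keeps 38 and receives 4.9 × 114 × 2/44 = 25.39 from the habitat fund, for a payoff of 63.39.

63.39 dollars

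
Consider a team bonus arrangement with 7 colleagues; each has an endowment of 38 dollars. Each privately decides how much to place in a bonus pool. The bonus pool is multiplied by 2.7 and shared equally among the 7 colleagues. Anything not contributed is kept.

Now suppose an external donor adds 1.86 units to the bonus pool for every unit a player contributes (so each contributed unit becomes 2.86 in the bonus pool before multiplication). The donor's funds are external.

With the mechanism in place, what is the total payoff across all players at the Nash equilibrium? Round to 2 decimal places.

2054.05 dollars

With the mechanism, a contributed unit returns 2.7 × 2.86 / 7 = 1.1031 per unit of net cost to the contributor — now above 1 — so contributing fully is weakly dominant for every player.
At the Nash equilibrium everyone contributes 38. Group total payoff = 2.7 × 2.86 × 266 = 2054.05.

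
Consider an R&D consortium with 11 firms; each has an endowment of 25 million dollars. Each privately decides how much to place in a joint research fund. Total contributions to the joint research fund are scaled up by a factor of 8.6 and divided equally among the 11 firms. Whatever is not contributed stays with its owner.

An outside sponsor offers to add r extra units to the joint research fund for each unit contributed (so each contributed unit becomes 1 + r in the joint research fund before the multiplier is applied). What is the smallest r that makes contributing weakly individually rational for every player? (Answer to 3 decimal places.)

0.279

With matching at rate r, one contributed unit becomes (1 + r) in the joint research fund and returns 8.6 × (1 + r) / 11 to the contributor.
Setting this equal to 1: 1 + r = 11/8.6 = 1.2791.
So the minimum matching rate is r = 1.2791 − 1 = 0.279.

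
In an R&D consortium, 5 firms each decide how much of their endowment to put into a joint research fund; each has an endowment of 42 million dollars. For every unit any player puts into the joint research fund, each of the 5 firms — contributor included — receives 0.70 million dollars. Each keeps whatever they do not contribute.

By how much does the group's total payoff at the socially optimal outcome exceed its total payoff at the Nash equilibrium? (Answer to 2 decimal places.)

525.00 million dollars

The private return per contributed unit is 0.70 < 1, so contributing 0 is dominant for every player. At the Nash equilibrium everyone keeps their 42, and the group total is 5 × 42 = 210.
Each contributed unit returns 3.500 to the group as a whole (0.70 to each of 5 players), which exceeds 1, so the social optimum is full contribution: group total = 3.500 × 210 = 735.00.
Efficiency loss = 735.00 − 210 = 525.00.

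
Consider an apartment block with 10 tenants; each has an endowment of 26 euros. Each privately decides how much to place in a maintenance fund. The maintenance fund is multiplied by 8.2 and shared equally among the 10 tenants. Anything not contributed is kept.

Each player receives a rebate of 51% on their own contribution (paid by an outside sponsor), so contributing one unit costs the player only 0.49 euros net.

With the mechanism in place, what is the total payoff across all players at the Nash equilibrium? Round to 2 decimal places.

The effective private return per unit is now (8.2/10) / 0.49 = 1.6735 > 1, so every player's dominant strategy flips to full contribution.
At the Nash equilibrium everyone contributes 26. Group total payoff = 10 × (26 × 0.51 + 8.2 × 26) = 2264.60.

2264.60 euros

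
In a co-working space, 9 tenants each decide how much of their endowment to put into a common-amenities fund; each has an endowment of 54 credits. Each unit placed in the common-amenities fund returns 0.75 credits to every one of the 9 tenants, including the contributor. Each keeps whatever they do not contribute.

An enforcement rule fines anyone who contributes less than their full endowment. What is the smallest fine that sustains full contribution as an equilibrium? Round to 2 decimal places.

13.50 credits

Given the others contribute fully, the best deviation is to contribute 0 (any partial contribution still incurs the fine and gives up units whose private return 0.75 is below 1).
Deviating from 54 to 0 saves 54 credits but forfeits the deviator's share of the drop in the common-amenities fund: 0.75 × 54 = 40.50.
So the deviation gain is 54 − 40.50 = 13.50, and the fine must be at least 13.50 credits to wipe it out.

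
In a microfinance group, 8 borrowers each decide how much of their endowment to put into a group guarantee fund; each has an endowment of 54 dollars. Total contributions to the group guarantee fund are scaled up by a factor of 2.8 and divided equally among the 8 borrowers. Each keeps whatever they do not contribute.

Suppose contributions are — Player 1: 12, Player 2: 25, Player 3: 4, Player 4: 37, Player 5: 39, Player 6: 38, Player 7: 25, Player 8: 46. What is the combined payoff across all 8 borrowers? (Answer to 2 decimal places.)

838.80 dollars

Total contributed: 12 + 25 + 4 + 37 + 39 + 38 + 25 + 46 = 226; total kept: 8 × 54 − 226 = 206.
The group guarantee fund pays out 2.8 × 226 = 632.80 in aggregate.
Group total = 206 + 632.80 = 838.80.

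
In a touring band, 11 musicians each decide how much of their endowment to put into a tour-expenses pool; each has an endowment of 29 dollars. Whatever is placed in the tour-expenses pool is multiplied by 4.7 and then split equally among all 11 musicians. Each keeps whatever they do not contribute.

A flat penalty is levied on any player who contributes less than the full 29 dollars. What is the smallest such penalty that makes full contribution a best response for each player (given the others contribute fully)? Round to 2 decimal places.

16.61 dollars

Given the others contribute fully, the best deviation is to contribute 0 (any partial contribution still incurs the fine and gives up units whose private return 0.4273 is below 1).
Deviating from 29 to 0 saves 29 dollars but forfeits the deviator's share of the drop in the tour-expenses pool: 4.7/11 × 29 = 12.39.
So the deviation gain is 29 − 12.39 = 16.61, and the fine must be at least 16.61 dollars to wipe it out.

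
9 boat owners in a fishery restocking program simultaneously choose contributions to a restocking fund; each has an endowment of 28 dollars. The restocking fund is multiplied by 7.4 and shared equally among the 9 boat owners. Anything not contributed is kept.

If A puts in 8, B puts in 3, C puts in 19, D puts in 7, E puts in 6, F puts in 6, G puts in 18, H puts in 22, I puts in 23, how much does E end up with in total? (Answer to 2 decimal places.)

Total contributed: 8 + 3 + 19 + 7 + 6 + 6 + 18 + 22 + 23 = 112.
Each receives 7.4 × 112 / 9 = 92.09 from the restocking fund.
E keeps 28 − 6 = 22, so E's payoff is 22 + 92.09 = 114.09.

114.09 dollars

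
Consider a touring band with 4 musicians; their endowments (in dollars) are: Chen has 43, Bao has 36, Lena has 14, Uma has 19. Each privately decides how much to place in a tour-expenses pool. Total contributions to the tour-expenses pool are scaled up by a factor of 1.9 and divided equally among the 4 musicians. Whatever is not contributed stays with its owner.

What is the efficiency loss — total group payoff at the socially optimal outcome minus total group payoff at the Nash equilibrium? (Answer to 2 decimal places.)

The private return per contributed unit is 1.9/4 = 0.4750 < 1 for every player regardless of endowment, so the Nash equilibrium is zero contribution and the group total is Σ E_j = 43 + 36 + 14 + 19 = 112.
Each contributed unit returns 1.900 to the group, so the social optimum is full contribution by everyone: group total = 1.900 × 112 = 212.80.
Efficiency loss = (1.900 − 1) × 112 = 100.80.

100.80 dollars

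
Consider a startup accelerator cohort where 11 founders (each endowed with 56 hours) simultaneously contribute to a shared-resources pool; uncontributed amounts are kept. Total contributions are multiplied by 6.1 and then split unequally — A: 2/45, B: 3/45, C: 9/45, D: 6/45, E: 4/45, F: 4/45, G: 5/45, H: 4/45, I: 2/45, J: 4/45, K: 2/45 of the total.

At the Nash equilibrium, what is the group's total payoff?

901.60 hours

Player j's private return per contributed unit is 6.1 × (j's share). Contributing is weakly dominant for j when that share is at least 1/6.1 = 0.1639, and contributing 0 is dominant otherwise.
Only C (9/45) clears that bar, contributing 56; the remaining 10 contribute 0. Total contributed: 56.
The shared-resources pool pays out 6.1 × 56 = 341.60 in total (split across the unequal shares, but the aggregate is all that matters for the group sum).
The 10 free-riders keep 56 each, adding 560. Group total = 560 + 341.60 = 901.60.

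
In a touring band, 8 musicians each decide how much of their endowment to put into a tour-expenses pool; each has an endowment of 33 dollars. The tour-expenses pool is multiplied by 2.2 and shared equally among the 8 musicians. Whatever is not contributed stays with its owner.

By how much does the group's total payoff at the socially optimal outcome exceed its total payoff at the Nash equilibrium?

Each contributed unit returns 2.2/8 = 0.2750 to its contributor — below 1 — so contributing 0 is dominant for every player. At the Nash equilibrium everyone keeps their 33, and the group total is 8 × 33 = 264.
Each contributed unit returns 2.200 to the group as a whole (0.2750 to each of 8 players), which exceeds 1, so the social optimum is full contribution: group total = 2.200 × 264 = 580.80.
Efficiency loss = 580.80 − 264 = 316.80.

316.80 dollars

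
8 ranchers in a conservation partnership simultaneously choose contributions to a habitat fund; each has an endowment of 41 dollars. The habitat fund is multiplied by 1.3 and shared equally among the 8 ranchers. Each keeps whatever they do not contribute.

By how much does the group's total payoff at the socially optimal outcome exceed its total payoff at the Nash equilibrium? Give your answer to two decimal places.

98.40 dollars

Each contributed unit returns 1.3/8 = 0.1625 to its contributor — below 1 — so contributing 0 is dominant for every player. At the Nash equilibrium everyone keeps their 41, and the group total is 8 × 41 = 328.
Each contributed unit returns 1.300 to the group as a whole (0.1625 to each of 8 players), which exceeds 1, so the social optimum is full contribution: group total = 1.300 × 328 = 426.40.
Efficiency loss = 426.40 − 328 = 98.40.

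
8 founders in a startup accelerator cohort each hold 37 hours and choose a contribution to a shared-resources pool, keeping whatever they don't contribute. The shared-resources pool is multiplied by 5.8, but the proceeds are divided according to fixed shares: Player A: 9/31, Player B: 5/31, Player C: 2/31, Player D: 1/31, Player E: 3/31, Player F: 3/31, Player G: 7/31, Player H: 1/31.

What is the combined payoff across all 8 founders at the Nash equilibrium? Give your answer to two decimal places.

651.20 hours

A player with share s gets back 5.8·s per unit contributed, so full contribution is dominant for anyone with s > 1/5.8 = 0.1724 and zero contribution is dominant for anyone below.
The shares above 0.1724 belong to Player A and Player G, contributing 37 each; the remaining 6 contribute 0. Total contributed: 74.
The shared-resources pool pays out 5.8 × 74 = 429.20 in total (split across the unequal shares, but the aggregate is all that matters for the group sum).
The 6 free-riders keep 37 each, adding 222. Group total = 222 + 429.20 = 651.20.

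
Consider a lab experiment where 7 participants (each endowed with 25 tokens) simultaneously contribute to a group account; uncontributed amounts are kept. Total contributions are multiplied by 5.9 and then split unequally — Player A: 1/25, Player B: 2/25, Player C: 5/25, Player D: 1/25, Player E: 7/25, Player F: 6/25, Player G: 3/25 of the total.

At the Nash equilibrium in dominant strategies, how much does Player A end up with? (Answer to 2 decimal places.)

Each unit j contributes comes back to j as 5.9 × (j's share), so j prefers to contribute only if that share exceeds 1/5.9 = 0.1695; otherwise keeping the unit dominates.
The shares above 0.1695 belong to Player C, Player E and Player F, contributing 25 each; the remaining 4 contribute 0. Total contributed: 75.
Player A keeps 25 and receives 5.9 × 75 × 1/25 = 17.70 from the group account, for a payoff of 42.70.

42.70 tokens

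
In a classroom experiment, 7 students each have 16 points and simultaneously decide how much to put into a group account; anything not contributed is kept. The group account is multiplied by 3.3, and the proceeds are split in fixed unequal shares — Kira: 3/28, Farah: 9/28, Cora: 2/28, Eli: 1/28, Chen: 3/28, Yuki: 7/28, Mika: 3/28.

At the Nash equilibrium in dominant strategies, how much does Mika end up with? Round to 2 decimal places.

Each unit j contributes comes back to j as 3.3 × (j's share), so j prefers to contribute only if that share exceeds 1/3.3 = 0.3030; otherwise keeping the unit dominates.
Farah alone (share 9/28) is above the threshold, contributing 16; the remaining 6 contribute 0. Total contributed: 16.
Mika keeps 16 and receives 3.3 × 16 × 3/28 = 5.66 from the group account, for a payoff of 21.66.

21.66 points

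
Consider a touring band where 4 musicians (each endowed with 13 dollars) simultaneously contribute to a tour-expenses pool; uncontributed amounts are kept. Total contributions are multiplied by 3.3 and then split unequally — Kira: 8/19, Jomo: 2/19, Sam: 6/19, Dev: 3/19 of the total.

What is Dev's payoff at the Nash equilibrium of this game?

26.55 dollars

For player j, contributing a unit is worthwhile iff 3.3 × (j's share) ≥ 1, i.e. iff j's share is at least 0.3030.
Kira and Sam clear that bar, contributing 13 each; the remaining 2 contribute 0. Total contributed: 26.
Dev keeps 13 and receives 3.3 × 26 × 3/19 = 13.55 from the tour-expenses pool, for a payoff of 26.55.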